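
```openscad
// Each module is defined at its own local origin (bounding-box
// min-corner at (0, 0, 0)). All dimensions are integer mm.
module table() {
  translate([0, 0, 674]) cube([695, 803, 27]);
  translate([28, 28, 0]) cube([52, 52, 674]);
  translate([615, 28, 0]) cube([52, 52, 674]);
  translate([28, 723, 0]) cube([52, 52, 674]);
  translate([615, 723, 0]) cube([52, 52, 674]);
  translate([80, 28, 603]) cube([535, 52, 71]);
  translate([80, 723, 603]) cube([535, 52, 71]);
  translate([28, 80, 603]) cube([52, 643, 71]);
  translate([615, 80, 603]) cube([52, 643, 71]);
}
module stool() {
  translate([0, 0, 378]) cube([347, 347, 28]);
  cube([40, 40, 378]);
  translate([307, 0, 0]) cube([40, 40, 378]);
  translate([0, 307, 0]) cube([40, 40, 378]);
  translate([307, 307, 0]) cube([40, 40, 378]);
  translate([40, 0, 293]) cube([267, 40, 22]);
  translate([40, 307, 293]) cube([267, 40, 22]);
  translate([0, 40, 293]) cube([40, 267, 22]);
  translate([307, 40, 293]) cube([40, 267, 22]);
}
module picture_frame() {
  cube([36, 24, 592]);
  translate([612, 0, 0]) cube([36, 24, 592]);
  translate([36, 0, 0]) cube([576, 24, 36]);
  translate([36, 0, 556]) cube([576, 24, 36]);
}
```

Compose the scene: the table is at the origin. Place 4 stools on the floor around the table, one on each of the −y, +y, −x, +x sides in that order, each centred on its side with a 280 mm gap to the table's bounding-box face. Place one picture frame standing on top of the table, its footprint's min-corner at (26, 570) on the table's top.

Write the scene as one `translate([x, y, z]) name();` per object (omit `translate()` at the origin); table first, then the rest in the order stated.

table();
translate([174, -627, 0]) stool();
translate([174, 1083, 0]) stool();
translate([-627, 228, 0]) stool();
translate([975, 228, 0]) stool();
translate([26, 570, 701]) picture_frame();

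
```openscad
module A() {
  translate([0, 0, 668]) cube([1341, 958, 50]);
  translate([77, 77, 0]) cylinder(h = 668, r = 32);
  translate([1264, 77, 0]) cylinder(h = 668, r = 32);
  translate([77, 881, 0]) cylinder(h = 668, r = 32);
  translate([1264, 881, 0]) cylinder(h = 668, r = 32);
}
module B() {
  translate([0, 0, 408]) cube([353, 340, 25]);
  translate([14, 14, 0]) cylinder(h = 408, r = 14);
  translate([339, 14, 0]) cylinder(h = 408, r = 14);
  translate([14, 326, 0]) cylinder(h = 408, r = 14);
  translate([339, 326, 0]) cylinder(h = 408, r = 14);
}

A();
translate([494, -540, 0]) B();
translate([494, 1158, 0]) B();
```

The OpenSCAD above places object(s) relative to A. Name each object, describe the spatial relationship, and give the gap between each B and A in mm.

Each stool's nearest face is 200 mm from the table's bounding box.

A is a table. B is a stool. Two stools sit around the table at the −y, +y sides. The gap between each stool and the table is 200 mm.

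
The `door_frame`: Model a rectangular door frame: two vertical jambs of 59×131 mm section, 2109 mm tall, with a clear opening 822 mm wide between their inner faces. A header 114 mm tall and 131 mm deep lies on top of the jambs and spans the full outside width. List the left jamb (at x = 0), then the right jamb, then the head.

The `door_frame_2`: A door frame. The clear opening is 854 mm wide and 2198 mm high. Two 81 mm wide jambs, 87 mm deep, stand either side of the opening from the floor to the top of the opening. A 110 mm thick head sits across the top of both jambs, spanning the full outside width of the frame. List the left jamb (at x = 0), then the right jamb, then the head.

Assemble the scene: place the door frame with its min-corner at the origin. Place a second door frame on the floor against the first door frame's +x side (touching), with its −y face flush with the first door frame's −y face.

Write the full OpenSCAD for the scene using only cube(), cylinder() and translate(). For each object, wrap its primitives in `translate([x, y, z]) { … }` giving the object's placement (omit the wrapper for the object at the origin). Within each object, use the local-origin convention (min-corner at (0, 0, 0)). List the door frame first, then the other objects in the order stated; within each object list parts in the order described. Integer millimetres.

cube([59, 131, 2109]);
translate([881, 0, 0]) cube([59, 131, 2109]);
translate([0, 0, 2109]) cube([940, 131, 114]);
translate([940, 0, 0]) {
  cube([81, 87, 2198]);
  translate([935, 0, 0]) cube([81, 87, 2198]);
  translate([0, 0, 2198]) cube([1016, 87, 110]);
}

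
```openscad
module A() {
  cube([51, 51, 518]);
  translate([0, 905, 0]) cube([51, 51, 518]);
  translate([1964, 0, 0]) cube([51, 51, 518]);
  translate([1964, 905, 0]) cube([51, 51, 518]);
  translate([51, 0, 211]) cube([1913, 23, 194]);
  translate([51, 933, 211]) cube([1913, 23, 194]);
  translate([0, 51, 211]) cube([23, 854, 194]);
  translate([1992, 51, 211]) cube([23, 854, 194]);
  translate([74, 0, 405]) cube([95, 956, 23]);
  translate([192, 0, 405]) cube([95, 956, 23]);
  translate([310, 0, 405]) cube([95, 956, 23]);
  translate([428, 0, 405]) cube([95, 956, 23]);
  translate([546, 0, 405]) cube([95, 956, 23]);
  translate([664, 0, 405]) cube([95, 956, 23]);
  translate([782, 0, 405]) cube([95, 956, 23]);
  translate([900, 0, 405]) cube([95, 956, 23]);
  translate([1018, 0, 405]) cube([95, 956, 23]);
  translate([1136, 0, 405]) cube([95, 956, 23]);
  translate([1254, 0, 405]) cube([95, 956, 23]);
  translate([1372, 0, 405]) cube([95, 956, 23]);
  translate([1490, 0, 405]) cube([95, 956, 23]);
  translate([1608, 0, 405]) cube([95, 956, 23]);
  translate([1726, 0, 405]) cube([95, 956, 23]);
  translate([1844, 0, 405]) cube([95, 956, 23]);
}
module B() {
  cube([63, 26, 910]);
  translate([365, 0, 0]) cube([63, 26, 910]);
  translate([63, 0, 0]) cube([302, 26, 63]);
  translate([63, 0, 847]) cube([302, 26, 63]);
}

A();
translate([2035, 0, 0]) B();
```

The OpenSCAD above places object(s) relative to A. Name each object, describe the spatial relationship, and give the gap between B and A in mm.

The picture frame's nearest face is 20 mm from the bed frame's +x face.

A is a bed frame. B is a picture frame. The picture frame is on the floor beside the bed frame on its +x side. The gap between the picture frame and the bed frame is 20 mm.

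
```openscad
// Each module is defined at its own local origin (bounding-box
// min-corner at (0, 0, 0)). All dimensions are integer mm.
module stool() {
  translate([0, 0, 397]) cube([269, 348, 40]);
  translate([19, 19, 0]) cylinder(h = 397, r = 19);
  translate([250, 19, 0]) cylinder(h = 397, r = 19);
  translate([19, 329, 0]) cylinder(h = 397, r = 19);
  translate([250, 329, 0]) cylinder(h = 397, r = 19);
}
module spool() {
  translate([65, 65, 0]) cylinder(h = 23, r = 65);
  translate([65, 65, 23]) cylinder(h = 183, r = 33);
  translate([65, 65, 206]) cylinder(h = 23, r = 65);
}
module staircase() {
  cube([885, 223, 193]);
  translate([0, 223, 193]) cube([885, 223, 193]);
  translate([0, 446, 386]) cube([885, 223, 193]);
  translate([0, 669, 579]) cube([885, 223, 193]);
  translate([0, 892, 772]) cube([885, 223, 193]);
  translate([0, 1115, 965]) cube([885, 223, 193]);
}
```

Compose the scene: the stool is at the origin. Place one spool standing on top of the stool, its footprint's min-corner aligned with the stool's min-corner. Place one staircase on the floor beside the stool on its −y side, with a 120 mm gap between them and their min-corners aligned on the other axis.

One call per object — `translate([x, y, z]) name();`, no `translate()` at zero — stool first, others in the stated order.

stool();
translate([0, 0, 437]) spool();
translate([0, -1458, 0]) staircase();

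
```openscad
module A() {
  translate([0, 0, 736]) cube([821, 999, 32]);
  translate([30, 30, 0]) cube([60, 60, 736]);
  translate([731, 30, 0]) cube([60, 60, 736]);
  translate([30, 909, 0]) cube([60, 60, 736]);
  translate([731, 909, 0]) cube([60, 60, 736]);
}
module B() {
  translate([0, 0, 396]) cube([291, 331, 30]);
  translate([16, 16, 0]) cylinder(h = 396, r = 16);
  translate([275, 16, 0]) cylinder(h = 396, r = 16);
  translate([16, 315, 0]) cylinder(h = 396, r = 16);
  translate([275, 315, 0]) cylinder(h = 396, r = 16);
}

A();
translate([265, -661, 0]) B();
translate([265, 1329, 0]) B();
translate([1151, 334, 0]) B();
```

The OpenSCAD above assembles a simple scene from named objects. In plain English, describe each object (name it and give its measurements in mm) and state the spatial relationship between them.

A is a table: top 821 mm (x) × 999 mm (y), 32 mm thick, upper face at z = 768 mm, on four 60×60 mm square legs, each inset 30 mm from the nearest pair of top edges, running from z = 0 to the bottom of the top.

B is a four-legged stool. The seat is a 291×331×30 mm slab whose top surface is at z = 426 mm; four round legs, each 32 mm in diameter, run from the floor (z = 0) to the underside of the seat, each leg's axis is inset half a diameter from the nearest pair of seat edges (so the leg's bounding box is flush with the corner).

Three stools sit around the table at the −y, +y, +x sides.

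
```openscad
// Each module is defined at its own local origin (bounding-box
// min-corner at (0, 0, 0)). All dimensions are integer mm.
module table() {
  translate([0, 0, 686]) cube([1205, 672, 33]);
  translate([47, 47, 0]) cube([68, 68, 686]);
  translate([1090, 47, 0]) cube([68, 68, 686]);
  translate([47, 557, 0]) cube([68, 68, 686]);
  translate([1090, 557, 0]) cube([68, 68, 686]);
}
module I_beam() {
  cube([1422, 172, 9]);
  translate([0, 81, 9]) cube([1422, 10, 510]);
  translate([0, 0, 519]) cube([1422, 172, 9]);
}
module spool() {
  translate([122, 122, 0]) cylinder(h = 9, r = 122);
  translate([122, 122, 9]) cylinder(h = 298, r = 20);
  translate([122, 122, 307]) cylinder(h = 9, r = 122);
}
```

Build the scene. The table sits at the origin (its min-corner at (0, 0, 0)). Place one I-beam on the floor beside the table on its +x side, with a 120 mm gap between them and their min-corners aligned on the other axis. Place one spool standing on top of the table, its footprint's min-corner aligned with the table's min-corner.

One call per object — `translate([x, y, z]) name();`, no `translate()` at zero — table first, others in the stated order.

table();
translate([1325, 0, 0]) I_beam();
translate([0, 0, 719]) spool();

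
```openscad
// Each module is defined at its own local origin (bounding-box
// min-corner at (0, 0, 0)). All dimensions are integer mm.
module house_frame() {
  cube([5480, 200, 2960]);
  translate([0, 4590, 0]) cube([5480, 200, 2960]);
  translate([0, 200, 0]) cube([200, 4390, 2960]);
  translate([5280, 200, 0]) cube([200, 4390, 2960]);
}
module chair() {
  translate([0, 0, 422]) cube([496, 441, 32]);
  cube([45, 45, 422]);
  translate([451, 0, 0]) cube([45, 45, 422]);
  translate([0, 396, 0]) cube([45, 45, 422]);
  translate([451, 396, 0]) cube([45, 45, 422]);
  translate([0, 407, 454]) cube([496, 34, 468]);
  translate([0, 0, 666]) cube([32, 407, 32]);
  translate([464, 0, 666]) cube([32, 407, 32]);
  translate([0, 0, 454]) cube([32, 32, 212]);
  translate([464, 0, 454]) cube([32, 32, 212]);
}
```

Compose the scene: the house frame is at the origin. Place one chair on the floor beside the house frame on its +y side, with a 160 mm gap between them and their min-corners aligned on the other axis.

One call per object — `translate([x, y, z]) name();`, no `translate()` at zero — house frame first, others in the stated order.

house_frame();
translate([0, 4950, 0]) chair();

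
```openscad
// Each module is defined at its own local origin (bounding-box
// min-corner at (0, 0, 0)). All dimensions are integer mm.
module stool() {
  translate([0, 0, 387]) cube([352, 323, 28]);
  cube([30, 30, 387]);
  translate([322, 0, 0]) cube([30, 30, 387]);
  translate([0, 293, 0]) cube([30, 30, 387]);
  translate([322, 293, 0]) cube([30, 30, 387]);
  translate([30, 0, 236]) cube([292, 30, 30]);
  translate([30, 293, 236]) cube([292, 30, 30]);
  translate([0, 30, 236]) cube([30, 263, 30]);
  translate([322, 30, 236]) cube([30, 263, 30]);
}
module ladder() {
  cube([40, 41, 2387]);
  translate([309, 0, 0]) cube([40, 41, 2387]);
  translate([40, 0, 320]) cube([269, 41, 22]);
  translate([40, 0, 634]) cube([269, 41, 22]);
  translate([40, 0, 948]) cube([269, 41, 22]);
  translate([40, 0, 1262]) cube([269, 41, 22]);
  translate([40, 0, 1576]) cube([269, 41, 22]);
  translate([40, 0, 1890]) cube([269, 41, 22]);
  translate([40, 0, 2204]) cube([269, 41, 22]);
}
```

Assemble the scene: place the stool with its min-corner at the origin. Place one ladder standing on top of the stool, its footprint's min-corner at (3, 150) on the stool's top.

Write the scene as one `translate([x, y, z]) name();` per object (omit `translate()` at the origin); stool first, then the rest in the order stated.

stool();
translate([3, 150, 415]) ladder();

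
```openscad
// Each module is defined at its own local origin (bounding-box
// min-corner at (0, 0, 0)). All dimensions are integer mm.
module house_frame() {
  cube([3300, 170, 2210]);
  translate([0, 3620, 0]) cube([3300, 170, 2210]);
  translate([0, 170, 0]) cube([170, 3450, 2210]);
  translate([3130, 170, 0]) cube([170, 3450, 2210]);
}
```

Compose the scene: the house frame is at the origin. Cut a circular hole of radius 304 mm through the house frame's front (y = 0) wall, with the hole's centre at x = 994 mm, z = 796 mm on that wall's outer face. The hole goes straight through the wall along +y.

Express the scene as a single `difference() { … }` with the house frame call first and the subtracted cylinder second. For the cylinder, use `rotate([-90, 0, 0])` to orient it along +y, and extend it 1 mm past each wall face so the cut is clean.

difference() {
  house_frame();
  translate([994, -1, 796]) rotate([-90, 0, 0]) cylinder(h = 172, r = 304);
}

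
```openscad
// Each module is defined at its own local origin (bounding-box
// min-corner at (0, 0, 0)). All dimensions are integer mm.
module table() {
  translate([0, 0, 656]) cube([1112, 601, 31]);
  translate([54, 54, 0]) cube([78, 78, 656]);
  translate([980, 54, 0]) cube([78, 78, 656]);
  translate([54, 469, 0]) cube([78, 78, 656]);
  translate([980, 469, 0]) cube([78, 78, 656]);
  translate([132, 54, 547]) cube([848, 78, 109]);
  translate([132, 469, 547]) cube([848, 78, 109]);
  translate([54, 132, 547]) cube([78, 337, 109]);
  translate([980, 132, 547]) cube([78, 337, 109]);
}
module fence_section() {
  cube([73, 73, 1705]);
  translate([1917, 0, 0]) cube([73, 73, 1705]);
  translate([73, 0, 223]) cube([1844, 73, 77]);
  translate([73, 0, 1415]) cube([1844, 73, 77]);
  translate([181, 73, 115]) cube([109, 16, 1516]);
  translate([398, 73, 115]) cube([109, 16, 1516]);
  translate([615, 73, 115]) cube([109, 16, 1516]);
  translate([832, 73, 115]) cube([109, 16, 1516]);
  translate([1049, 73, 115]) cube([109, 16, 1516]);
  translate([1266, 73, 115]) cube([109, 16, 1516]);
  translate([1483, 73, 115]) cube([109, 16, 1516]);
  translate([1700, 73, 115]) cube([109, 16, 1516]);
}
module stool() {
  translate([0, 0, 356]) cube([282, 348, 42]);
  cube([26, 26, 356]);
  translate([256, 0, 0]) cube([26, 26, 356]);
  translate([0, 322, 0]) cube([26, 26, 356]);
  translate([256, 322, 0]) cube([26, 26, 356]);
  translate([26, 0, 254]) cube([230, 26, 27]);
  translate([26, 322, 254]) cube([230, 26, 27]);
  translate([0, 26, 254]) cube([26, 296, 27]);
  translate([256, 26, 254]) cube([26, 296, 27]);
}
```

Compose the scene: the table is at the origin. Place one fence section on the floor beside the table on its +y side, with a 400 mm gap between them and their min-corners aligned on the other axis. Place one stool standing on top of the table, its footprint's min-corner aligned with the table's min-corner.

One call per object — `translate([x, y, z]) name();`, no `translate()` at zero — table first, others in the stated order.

table();
translate([0, 1001, 0]) fence_section();
translate([0, 0, 687]) stool();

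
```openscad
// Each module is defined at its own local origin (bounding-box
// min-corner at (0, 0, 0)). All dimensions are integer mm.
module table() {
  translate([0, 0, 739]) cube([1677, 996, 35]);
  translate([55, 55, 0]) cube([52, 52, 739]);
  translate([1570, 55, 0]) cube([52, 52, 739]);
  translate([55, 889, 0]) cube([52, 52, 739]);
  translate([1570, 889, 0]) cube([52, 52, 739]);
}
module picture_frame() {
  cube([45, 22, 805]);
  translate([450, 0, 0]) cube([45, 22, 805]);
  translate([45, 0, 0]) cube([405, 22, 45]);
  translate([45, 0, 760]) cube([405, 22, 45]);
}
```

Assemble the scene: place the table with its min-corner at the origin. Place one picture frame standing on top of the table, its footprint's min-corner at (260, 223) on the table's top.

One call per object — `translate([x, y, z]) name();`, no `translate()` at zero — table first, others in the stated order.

table();
translate([260, 223, 774]) picture_frame();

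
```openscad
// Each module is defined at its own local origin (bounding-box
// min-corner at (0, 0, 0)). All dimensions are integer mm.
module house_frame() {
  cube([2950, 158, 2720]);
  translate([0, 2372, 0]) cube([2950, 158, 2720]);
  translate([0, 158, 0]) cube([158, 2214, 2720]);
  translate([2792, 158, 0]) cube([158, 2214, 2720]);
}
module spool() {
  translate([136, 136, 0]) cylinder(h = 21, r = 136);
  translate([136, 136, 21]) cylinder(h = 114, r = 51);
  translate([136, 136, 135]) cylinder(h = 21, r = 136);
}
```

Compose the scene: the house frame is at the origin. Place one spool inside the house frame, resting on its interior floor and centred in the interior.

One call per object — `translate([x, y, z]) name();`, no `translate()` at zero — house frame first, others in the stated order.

house_frame();
translate([1339, 1129, 0]) spool();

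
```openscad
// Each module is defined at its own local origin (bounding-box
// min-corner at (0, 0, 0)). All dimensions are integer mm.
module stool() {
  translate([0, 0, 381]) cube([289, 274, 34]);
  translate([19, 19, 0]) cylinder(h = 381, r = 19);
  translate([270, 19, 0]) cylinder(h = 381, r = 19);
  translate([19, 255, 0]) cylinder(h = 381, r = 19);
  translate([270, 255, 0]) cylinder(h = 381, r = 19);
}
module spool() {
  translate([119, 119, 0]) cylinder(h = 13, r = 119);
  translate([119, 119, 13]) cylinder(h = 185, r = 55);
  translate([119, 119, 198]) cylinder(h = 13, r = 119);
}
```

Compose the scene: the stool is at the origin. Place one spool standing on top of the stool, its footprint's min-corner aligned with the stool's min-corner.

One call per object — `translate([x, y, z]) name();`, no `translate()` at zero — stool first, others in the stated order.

stool();
translate([0, 0, 415]) spool();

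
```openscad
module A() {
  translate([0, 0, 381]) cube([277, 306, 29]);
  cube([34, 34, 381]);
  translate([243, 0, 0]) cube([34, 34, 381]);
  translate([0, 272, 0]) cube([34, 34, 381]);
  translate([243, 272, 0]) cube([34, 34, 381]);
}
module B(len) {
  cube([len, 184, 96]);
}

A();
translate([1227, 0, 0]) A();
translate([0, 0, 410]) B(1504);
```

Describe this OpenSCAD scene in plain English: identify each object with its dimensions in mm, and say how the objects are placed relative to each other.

A is a four-legged stool. The seat is a 277×306×29 mm slab whose top surface is at z = 410 mm; four square legs, each 34×34 mm in cross-section, run from the floor (z = 0) to the underside of the seat, each flush with a corner of the seat.

B is a rectangular beam 1504 mm long (x), 184 mm deep (y), 96 mm thick (z).

The beam spans the tops of two stools placed 950 mm apart, resting at z = 410 mm.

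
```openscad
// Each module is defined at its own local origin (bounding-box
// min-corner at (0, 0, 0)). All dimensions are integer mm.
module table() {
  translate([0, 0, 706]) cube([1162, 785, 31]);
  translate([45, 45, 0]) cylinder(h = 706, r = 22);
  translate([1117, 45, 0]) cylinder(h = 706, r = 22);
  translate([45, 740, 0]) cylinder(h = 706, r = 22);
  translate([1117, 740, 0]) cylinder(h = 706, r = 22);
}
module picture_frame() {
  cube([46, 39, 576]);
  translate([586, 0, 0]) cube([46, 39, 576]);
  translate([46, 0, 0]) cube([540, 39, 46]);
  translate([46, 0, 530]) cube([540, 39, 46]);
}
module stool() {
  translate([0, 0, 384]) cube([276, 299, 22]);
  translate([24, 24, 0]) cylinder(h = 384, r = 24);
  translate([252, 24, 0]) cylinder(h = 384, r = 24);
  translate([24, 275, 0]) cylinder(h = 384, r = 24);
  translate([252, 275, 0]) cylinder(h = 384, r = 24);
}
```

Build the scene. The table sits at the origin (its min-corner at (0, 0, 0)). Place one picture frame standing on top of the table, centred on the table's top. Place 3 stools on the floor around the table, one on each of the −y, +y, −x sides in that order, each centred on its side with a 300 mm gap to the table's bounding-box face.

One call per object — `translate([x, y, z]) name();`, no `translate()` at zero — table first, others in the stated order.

table();
translate([265, 373, 737]) picture_frame();
translate([443, -599, 0]) stool();
translate([443, 1085, 0]) stool();
translate([-576, 243, 0]) stool();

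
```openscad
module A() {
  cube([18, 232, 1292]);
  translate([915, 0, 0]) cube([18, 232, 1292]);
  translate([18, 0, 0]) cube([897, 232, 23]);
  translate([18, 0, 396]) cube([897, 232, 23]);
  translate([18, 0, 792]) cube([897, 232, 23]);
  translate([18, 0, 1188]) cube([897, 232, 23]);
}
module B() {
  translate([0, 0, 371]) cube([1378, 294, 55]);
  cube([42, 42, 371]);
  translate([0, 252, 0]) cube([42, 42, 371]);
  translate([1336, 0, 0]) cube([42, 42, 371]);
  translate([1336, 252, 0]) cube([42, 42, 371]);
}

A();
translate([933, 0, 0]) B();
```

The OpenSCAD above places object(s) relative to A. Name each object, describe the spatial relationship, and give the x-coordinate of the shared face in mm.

A is a bookshelf. B is a bench. The bench is against the bookshelf's +x side, with their −y faces flush. The x-coordinate of the shared face is 933 mm.

The bookshelf's +x face and the bench's −x face are both at x = 933 mm.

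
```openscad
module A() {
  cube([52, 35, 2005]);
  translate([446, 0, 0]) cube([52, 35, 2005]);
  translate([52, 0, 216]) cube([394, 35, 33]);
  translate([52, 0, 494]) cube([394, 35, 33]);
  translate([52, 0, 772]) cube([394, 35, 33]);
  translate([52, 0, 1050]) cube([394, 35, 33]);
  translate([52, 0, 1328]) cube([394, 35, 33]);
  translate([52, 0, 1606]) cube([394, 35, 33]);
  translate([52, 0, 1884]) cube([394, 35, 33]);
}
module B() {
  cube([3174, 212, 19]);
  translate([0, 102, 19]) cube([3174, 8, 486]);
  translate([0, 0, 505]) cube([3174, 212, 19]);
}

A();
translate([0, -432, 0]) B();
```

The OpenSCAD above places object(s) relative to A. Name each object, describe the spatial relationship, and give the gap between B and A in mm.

The I-beam's nearest face is 220 mm from the ladder's −y face.

A is a ladder. B is an I-beam. The I-beam is on the floor beside the ladder on its −y side. The gap between the I-beam and the ladder is 220 mm.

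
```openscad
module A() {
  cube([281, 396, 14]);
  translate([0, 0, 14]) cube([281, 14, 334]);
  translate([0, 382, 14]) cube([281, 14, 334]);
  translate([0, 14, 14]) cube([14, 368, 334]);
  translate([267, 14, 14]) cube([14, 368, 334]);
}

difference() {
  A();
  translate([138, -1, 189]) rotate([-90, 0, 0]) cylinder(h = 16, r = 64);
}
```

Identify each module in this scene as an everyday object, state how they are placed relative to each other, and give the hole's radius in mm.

The subtracted cylinder has r = 64 mm.

A is an open box. The open box has a circular hole through its front wall. The hole's radius is 64 mm.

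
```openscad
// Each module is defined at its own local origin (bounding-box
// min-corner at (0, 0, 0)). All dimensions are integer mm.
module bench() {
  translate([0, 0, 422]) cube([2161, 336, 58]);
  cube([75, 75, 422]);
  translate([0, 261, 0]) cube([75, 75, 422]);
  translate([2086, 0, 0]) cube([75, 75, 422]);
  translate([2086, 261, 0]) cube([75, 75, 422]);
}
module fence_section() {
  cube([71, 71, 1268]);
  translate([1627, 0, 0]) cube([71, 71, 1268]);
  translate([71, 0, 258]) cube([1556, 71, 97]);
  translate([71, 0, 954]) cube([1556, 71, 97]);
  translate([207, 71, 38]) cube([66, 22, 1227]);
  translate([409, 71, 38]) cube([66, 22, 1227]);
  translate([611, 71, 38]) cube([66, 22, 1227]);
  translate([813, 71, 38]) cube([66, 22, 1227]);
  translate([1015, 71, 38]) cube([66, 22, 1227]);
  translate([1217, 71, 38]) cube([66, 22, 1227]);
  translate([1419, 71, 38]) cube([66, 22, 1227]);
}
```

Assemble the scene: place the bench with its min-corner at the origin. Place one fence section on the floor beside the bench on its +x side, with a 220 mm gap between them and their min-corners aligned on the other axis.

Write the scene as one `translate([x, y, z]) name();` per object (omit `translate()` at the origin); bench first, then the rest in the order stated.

bench();
translate([2381, 0, 0]) fence_section();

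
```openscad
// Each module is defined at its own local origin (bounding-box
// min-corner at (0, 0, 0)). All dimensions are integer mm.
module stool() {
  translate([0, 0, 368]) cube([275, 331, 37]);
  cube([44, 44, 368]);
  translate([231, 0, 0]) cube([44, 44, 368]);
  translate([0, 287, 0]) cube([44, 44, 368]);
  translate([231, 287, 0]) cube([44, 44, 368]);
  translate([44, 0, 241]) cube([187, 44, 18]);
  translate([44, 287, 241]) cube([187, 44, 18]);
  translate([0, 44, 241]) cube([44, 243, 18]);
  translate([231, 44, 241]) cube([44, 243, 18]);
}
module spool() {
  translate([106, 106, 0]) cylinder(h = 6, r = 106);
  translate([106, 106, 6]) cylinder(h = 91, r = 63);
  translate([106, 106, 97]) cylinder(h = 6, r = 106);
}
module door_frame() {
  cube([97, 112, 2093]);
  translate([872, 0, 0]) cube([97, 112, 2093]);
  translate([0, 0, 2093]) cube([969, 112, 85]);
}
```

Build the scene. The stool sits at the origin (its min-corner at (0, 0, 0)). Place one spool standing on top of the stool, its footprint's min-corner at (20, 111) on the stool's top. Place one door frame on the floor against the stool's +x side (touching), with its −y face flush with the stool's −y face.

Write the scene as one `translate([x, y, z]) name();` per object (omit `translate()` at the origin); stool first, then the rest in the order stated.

stool();
translate([20, 111, 405]) spool();
translate([275, 0, 0]) door_frame();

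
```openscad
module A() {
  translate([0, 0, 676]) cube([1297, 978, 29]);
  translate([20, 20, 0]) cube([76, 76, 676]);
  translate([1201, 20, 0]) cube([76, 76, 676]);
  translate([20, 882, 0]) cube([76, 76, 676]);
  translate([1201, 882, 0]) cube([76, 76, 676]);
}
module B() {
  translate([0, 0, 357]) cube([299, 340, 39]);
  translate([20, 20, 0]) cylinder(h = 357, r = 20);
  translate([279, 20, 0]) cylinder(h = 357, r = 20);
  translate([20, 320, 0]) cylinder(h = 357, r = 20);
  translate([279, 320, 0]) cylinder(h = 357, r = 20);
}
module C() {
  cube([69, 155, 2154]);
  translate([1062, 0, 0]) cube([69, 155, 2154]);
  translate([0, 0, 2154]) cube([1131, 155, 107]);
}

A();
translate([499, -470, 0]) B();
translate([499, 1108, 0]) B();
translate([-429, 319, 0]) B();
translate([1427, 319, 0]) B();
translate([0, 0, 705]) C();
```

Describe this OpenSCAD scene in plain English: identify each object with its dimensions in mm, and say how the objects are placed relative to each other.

A is a table with a 1297×978 mm rectangular top, 29 mm thick, top surface at z = 705 mm, supported by four 76×76 mm square legs, each inset 20 mm from the nearest pair of top edges, running from the floor.

B is a four-legged stool. The seat is 299×340 mm, 39 mm thick, top at z = 396 mm. It stands on four round legs, each 40 mm in diameter, from z = 0 to the seat underside, each leg's axis is inset half a diameter from the nearest pair of seat edges (so the leg's bounding box is flush with the corner).

C is a rectangular door frame: two vertical jambs of 69×155 mm section, 2154 mm tall, with a clear opening 993 mm wide between their inner faces. A header 107 mm tall and 155 mm deep lies on top of the jambs and spans the full outside width.

Four stools sit around the table at the −y, +y, −x, +x sides. The door frame is on top of the table.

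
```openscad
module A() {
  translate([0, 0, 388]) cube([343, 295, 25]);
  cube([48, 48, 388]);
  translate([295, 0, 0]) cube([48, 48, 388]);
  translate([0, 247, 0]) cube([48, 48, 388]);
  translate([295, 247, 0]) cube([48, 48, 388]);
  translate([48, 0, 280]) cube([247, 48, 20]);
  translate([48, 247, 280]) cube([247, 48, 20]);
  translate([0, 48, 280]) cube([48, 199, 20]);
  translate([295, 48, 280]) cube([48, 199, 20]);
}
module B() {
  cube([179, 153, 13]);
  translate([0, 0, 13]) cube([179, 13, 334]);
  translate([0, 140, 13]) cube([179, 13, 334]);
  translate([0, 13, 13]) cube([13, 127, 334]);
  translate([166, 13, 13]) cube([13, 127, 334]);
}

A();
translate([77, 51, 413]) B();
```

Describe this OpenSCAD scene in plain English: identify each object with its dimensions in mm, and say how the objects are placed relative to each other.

A is a simple wooden stool: a rectangular seat 343 mm (x) by 295 mm (y), 25 mm thick, top face at z = 413 mm, on four square legs, each 48×48 mm in cross-section. The legs rest on z = 0, each flush with a corner of the seat. Four stretchers, 48 mm wide and 20 mm tall, connect adjacent legs with their undersides at z = 280 mm, each running between the inner faces of the legs it joins and aligned with the legs' outer faces on the other axis.

B is an open-topped rectangular box: outside dimensions 179×153×347 mm, with a uniform wall and base thickness of 13 mm. The base is a full 179×153 slab on the floor; four walls sit on top of the base. The front and back walls (the −y and +y sides) span the full width; the two side walls fit between them.

The open box is on top of the stool.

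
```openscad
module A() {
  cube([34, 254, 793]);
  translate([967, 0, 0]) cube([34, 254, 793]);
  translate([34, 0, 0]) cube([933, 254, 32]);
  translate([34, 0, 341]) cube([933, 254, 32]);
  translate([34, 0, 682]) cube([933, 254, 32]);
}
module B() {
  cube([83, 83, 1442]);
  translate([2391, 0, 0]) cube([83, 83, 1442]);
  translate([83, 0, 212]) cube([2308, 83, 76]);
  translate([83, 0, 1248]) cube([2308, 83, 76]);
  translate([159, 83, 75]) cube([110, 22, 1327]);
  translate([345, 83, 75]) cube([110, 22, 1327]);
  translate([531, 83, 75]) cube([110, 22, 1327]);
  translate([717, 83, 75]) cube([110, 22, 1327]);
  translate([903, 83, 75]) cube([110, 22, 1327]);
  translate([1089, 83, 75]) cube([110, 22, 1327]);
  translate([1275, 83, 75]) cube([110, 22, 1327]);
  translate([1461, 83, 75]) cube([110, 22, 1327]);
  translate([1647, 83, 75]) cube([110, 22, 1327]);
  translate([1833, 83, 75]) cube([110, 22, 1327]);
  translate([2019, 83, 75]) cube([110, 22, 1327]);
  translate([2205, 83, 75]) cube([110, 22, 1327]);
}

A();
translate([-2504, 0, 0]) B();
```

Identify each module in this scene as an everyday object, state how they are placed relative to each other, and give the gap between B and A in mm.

A is a bookshelf. B is a fence section. The fence section is on the floor beside the bookshelf on its −x side. The gap between the fence section and the bookshelf is 30 mm.

The fence section's nearest face is 30 mm from the bookshelf's −x face.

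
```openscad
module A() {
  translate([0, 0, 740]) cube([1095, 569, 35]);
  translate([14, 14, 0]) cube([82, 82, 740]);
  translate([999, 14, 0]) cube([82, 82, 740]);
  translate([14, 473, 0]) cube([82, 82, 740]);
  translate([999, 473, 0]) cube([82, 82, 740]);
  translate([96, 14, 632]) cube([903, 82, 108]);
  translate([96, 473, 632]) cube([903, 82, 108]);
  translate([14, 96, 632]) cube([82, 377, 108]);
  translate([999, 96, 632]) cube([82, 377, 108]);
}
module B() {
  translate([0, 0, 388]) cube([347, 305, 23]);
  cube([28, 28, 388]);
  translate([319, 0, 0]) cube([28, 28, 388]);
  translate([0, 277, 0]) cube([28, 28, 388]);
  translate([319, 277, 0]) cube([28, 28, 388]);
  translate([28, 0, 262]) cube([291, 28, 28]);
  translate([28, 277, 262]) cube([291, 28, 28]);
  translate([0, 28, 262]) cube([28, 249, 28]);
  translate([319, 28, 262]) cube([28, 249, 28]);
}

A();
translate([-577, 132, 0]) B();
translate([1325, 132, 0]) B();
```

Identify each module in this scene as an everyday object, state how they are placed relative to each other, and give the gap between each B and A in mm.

A is a table. B is a stool. Two stools sit around the table at the −x, +x sides. The gap between each stool and the table is 230 mm.

Each stool's nearest face is 230 mm from the table's bounding box.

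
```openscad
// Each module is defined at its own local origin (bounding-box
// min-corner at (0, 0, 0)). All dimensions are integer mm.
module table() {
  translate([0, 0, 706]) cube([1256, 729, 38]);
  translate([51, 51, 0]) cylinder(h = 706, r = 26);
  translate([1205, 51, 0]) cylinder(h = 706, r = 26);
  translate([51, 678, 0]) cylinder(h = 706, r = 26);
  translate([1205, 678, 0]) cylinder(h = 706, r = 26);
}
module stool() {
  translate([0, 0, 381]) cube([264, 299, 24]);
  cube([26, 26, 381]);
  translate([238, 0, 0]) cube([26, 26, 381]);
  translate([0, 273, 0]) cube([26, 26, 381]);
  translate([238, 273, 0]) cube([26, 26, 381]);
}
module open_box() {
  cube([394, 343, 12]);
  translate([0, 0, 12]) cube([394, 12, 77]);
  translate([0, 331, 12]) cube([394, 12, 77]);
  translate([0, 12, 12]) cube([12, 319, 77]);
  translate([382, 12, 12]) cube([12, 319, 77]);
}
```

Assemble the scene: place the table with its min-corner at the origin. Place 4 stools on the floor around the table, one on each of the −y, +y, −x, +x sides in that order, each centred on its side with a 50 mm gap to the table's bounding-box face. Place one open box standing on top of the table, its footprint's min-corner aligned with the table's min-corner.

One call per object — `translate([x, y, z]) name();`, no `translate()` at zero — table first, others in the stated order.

table();
translate([496, -349, 0]) stool();
translate([496, 779, 0]) stool();
translate([-314, 215, 0]) stool();
translate([1306, 215, 0]) stool();
translate([0, 0, 744]) open_box();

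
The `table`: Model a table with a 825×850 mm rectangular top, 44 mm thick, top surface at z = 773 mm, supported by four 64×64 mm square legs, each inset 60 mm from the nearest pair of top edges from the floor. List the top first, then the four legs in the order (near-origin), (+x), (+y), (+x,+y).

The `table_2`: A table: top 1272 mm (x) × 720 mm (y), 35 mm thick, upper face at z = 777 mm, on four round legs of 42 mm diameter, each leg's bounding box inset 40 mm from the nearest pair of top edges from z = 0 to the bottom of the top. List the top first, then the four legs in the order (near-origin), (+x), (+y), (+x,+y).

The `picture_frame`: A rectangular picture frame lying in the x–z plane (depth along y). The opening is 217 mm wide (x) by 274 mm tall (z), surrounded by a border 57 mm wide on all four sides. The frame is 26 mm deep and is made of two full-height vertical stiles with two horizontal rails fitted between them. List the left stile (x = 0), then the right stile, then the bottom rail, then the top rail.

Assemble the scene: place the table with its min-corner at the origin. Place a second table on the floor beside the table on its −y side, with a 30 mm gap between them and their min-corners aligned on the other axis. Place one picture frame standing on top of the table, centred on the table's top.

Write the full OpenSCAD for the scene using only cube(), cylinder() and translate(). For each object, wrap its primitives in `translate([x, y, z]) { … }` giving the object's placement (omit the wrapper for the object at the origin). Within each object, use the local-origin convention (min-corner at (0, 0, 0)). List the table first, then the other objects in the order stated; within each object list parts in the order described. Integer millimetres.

translate([0, 0, 729]) cube([825, 850, 44]);
translate([60, 60, 0]) cube([64, 64, 729]);
translate([701, 60, 0]) cube([64, 64, 729]);
translate([60, 726, 0]) cube([64, 64, 729]);
translate([701, 726, 0]) cube([64, 64, 729]);
translate([0, -750, 0]) {
  translate([0, 0, 742]) cube([1272, 720, 35]);
  translate([61, 61, 0]) cylinder(h = 742, r = 21);
  translate([1211, 61, 0]) cylinder(h = 742, r = 21);
  translate([61, 659, 0]) cylinder(h = 742, r = 21);
  translate([1211, 659, 0]) cylinder(h = 742, r = 21);
}
translate([247, 412, 773]) {
  cube([57, 26, 388]);
  translate([274, 0, 0]) cube([57, 26, 388]);
  translate([57, 0, 0]) cube([217, 26, 57]);
  translate([57, 0, 331]) cube([217, 26, 57]);
}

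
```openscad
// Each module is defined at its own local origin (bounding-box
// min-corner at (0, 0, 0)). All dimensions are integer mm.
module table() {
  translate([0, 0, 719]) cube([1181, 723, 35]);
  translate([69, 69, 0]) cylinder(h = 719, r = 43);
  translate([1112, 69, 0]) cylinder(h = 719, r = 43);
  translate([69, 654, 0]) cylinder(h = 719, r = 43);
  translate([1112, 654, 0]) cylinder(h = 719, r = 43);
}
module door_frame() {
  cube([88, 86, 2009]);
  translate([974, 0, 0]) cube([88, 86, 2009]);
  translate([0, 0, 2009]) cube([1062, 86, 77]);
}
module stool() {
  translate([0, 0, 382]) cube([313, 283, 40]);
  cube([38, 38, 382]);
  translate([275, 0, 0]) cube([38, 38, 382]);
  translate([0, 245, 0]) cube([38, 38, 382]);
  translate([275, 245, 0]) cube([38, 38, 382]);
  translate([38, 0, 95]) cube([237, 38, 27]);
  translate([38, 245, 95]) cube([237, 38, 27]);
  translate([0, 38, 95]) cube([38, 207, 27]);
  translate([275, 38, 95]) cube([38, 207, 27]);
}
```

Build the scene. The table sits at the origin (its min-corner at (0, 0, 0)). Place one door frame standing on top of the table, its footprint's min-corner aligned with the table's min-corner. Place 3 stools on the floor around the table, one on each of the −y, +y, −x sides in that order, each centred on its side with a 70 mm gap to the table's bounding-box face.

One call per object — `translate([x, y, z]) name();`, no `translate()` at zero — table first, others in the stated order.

table();
translate([0, 0, 754]) door_frame();
translate([434, -353, 0]) stool();
translate([434, 793, 0]) stool();
translate([-383, 220, 0]) stool();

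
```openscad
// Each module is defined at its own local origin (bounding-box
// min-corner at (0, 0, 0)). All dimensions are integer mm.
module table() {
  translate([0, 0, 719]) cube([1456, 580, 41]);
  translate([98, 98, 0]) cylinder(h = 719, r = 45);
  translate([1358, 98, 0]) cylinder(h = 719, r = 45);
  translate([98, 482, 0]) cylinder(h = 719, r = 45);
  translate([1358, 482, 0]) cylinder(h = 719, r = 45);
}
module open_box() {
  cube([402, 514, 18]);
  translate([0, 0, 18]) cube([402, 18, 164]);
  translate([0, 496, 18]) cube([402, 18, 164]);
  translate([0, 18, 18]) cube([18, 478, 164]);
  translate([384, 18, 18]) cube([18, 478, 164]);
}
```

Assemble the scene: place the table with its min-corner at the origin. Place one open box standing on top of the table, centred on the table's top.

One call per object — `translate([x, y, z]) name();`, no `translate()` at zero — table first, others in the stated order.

table();
translate([527, 33, 760]) open_box();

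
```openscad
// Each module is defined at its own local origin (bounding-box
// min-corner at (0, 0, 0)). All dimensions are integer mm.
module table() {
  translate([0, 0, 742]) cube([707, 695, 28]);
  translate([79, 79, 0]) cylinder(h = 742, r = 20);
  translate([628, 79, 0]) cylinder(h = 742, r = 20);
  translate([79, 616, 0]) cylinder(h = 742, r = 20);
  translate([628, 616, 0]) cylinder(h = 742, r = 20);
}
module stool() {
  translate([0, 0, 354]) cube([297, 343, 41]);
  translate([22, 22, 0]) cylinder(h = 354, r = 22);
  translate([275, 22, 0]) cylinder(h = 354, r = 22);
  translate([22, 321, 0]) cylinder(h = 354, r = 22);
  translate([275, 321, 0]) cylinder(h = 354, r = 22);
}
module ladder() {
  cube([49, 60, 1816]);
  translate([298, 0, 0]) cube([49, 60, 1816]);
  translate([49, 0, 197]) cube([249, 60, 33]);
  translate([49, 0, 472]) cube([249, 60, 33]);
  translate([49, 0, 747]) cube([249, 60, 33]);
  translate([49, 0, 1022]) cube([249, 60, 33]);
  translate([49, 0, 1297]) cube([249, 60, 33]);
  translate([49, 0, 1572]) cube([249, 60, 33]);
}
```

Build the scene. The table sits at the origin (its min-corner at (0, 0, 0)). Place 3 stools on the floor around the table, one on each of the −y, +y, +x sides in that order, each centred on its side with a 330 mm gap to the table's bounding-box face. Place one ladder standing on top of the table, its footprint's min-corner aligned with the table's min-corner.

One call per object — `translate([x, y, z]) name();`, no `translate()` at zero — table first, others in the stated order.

table();
translate([205, -673, 0]) stool();
translate([205, 1025, 0]) stool();
translate([1037, 176, 0]) stool();
translate([0, 0, 770]) ladder();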